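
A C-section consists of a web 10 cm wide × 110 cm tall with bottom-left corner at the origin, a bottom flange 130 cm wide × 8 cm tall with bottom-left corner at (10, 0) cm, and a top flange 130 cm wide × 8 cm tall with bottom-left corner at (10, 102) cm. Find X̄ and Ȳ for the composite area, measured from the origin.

web: A = 10 × 110 = 1100.00, centroid at (5.00, 55.00).
bottom flange: A = 130 × 8 = 1040.00, centroid at (75.00, 4.00).
top flange: A = 130 × 8 = 1040.00, centroid at (75.00, 106.00).
ΣA = 3180.00 cm²
ΣAX̄ = (1100.00)(5.00) + (1040.00)(75.00) + (1040.00)(75.00) = 161500.00 cm³
ΣAȲ = (1100.00)(55.00) + (1040.00)(4.00) + (1040.00)(106.00) = 174900.00 cm³
X̄ = 161500.00 / 3180.00 = 50.79 cm
Ȳ = 174900.00 / 3180.00 = 55.00 cm

X̄ = 50.79 cm, Ȳ = 55.00 cm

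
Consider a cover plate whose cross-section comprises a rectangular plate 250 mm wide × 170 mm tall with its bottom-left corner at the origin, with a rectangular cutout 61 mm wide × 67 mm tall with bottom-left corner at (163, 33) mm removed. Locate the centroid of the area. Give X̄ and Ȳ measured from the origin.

plate: A = 250 × 170 = 42500.00, centroid at (125.00, 85.00).
hole: A = −(61 × 67) = -4087.00, centroid at (193.50, 66.50).
ΣA = 38413.00 mm², ΣAX̄ = 4521665.50 mm³, ΣAȲ = 3340714.50 mm³.
X̄ = 4521665.50/38413.00 = 117.71 mm; Ȳ = 3340714.50/38413.00 = 86.97 mm.

X̄ = 117.71 mm, Ȳ = 86.97 mm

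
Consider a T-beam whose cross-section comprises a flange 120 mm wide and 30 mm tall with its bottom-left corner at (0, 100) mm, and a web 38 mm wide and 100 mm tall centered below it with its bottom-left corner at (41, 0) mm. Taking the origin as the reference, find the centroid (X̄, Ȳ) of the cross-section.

X̄ = 60.00 mm, Ȳ = 81.62 mm

Part | A | x̄ᵢ | ȳᵢ | A·x̄ᵢ | A·ȳᵢ
web | 3800.00 | 60.00 | 50.00 | 228000.00 | 190000.00
flange | 3600.00 | 60.00 | 115.00 | 216000.00 | 414000.00
Σ | 7400.00 |  |  | 444000.00 | 604000.00
X̄ = 444000.00 / 7400.00 = 60.00 mm
Ȳ = 604000.00 / 7400.00 = 81.62 mm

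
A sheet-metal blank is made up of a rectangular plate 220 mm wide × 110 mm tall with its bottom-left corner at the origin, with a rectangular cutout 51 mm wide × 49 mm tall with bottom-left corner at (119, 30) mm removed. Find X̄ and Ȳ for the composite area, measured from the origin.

X̄ = 106.03 mm, Ȳ = 55.06 mm

plate: A = 220 × 110 = 24200.00, centroid at (110.00, 55.00).
hole: A = −(51 × 49) = -2499.00, centroid at (144.50, 54.50).
ΣA = 21701.00 mm², ΣAX̄ = 2300894.50 mm³, ΣAȲ = 1194804.50 mm³.
X̄ = 2300894.50/21701.00 = 106.03 mm; Ȳ = 1194804.50/21701.00 = 55.06 mm.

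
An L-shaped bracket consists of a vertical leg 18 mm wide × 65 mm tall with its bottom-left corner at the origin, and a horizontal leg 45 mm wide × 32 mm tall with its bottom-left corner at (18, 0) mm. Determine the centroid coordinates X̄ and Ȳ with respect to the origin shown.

vertical leg: A = 18 × 65 = 1170.00, centroid at (9.00, 32.50).
horizontal leg: A = 45 × 32 = 1440.00, centroid at (40.50, 16.00).
ΣA = 2610.00 mm²
ΣAX̄ = (1170.00)(9.00) + (1440.00)(40.50) = 68850.00 mm³
ΣAȲ = (1170.00)(32.50) + (1440.00)(16.00) = 61065.00 mm³
X̄ = 68850.00 / 2610.00 = 26.38 mm
Ȳ = 61065.00 / 2610.00 = 23.40 mm

X̄ = 26.38 mm, Ȳ = 23.40 mm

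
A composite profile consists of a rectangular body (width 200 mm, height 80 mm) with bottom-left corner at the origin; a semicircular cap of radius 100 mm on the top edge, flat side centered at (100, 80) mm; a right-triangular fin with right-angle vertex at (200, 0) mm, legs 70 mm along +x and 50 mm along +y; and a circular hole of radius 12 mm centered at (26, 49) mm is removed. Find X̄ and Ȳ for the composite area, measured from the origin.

X̄ = 107.55 mm, Ȳ = 77.87 mm

rectangular body: A = 200 × 80 = 16000.00, centroid at (100.00, 40.00).
semicircular top: A = ½π·100² = 15707.96, centroid at (100.00, 122.44).
triangular fin: A = ½·70·50 = 1750.00, centroid at (223.33, 16.67).
hole: A = −π·12² = -452.39, centroid at (26.00, 49.00).
ΣA = 33005.57 mm², ΣAX̄ = 3549867.54 mm³, ΣAȲ = 2570303.32 mm³.
X̄ = 3549867.54/33005.57 = 107.55 mm; Ȳ = 2570303.32/33005.57 = 77.87 mm.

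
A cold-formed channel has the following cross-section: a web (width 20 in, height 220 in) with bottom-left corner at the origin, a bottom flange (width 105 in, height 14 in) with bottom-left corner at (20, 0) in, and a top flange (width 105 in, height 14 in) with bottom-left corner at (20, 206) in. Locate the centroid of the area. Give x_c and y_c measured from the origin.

web: A = 20 × 220 = 4400.00, centroid at (10.00, 110.00).
bottom flange: A = 105 × 14 = 1470.00, centroid at (72.50, 7.00).
top flange: A = 105 × 14 = 1470.00, centroid at (72.50, 213.00).
ΣA = 7340.00 in², ΣAx_c = 257150.00 in³, ΣAy_c = 807400.00 in³.
x_c = 257150.00/7340.00 = 35.03 in; y_c = 807400.00/7340.00 = 110.00 in.

x_c = 35.03 in, y_c = 110.00 in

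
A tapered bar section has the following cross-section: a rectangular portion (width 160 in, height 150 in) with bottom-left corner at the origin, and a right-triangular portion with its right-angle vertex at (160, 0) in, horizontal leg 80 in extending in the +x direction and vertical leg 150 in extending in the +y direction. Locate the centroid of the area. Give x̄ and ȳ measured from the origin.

rectangular portion: A = 160 × 150 = 24000.00, centroid at (80.00, 75.00).
triangular portion: A = ½·80·150 = 6000.00, centroid at (186.67, 50.00).
ΣA = 30000.00 in²
ΣAx̄ = (24000.00)(80.00) + (6000.00)(186.67) = 3040000.00 in³
ΣAȳ = (24000.00)(75.00) + (6000.00)(50.00) = 2100000.00 in³
x̄ = 3040000.00 / 30000.00 = 101.33 in
ȳ = 2100000.00 / 30000.00 = 70.00 in

x̄ = 101.33 in, ȳ = 70.00 in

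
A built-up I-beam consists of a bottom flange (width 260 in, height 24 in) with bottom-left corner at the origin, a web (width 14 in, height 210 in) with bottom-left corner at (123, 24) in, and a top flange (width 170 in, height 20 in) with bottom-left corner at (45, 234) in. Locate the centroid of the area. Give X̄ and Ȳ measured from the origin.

bottom flange: A = 260 × 24 = 6240.00, centroid at (130.00, 12.00).
web: A = 14 × 210 = 2940.00, centroid at (130.00, 129.00).
top flange: A = 170 × 20 = 3400.00, centroid at (130.00, 244.00).
ΣA = 12580.00 in²
ΣAX̄ = (6240.00)(130.00) + (2940.00)(130.00) + (3400.00)(130.00) = 1635400.00 in³
ΣAȲ = (6240.00)(12.00) + (2940.00)(129.00) + (3400.00)(244.00) = 1283740.00 in³
X̄ = 1635400.00 / 12580.00 = 130.00 in
Ȳ = 1283740.00 / 12580.00 = 102.05 in

X̄ = 130.00 in, Ȳ = 102.05 in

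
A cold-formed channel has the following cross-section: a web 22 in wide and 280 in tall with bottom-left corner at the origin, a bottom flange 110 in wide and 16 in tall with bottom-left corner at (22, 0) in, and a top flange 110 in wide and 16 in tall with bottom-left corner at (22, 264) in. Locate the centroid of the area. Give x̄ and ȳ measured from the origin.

x̄ = 35.00 in, ȳ = 140.00 in

web: A = 22 × 280 = 6160.00, centroid at (11.00, 140.00).
bottom flange: A = 110 × 16 = 1760.00, centroid at (77.00, 8.00).
top flange: A = 110 × 16 = 1760.00, centroid at (77.00, 272.00).
ΣA = 9680.00 in², ΣAx̄ = 338800.00 in³, ΣAȳ = 1355200.00 in³.
x̄ = 338800.00/9680.00 = 35.00 in; ȳ = 1355200.00/9680.00 = 140.00 in.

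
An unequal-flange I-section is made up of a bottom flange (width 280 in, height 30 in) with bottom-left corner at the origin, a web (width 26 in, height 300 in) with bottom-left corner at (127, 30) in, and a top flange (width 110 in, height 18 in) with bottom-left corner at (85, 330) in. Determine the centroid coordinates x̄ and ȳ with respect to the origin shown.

x̄ = 140.00 in, ȳ = 121.08 in

bottom flange: A = 280 × 30 = 8400.00, centroid at (140.00, 15.00).
web: A = 26 × 300 = 7800.00, centroid at (140.00, 180.00).
top flange: A = 110 × 18 = 1980.00, centroid at (140.00, 339.00).
ΣA = 18180.00 in²
ΣAx̄ = (8400.00)(140.00) + (7800.00)(140.00) + (1980.00)(140.00) = 2545200.00 in³
ΣAȳ = (8400.00)(15.00) + (7800.00)(180.00) + (1980.00)(339.00) = 2201220.00 in³
x̄ = 2545200.00 / 18180.00 = 140.00 in
ȳ = 2201220.00 / 18180.00 = 121.08 in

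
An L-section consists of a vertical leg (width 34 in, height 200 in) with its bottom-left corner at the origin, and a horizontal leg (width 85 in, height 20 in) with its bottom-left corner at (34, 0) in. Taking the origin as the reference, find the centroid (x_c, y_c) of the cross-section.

x_c = 28.90 in, y_c = 82.00 in

Part | A | x̄ᵢ | ȳᵢ | A·x̄ᵢ | A·ȳᵢ
vertical leg | 6800.00 | 17.00 | 100.00 | 115600.00 | 680000.00
horizontal leg | 1700.00 | 76.50 | 10.00 | 130050.00 | 17000.00
Σ | 8500.00 |  |  | 245650.00 | 697000.00
x_c = 245650.00 / 8500.00 = 28.90 in
y_c = 697000.00 / 8500.00 = 82.00 in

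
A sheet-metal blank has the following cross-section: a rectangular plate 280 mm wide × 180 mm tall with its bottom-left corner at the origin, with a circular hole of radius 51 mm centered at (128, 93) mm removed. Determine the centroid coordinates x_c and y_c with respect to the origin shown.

Part | A | x̄ᵢ | ȳᵢ | A·x̄ᵢ | A·ȳᵢ
plate | 50400.00 | 140.00 | 90.00 | 7056000.00 | 4536000.00
hole | -8171.28 | 128.00 | 93.00 | -1045924.16 | -759929.27
Σ | 42228.72 |  |  | 6010075.84 | 3776070.73
x_c = 6010075.84 / 42228.72 = 142.32 mm
y_c = 3776070.73 / 42228.72 = 89.42 mm

x_c = 142.32 mm, y_c = 89.42 mm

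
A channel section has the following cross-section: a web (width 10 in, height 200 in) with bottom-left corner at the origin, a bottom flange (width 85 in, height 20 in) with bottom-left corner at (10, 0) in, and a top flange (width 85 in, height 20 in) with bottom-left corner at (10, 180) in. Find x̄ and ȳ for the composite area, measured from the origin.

web: A = 10 × 200 = 2000.00, centroid at (5.00, 100.00).
bottom flange: A = 85 × 20 = 1700.00, centroid at (52.50, 10.00).
top flange: A = 85 × 20 = 1700.00, centroid at (52.50, 190.00).
ΣA = 5400.00 in²
ΣAx̄ = (2000.00)(5.00) + (1700.00)(52.50) + (1700.00)(52.50) = 188500.00 in³
ΣAȳ = (2000.00)(100.00) + (1700.00)(10.00) + (1700.00)(190.00) = 540000.00 in³
x̄ = 188500.00 / 5400.00 = 34.91 in
ȳ = 540000.00 / 5400.00 = 100.00 in

x̄ = 34.91 in, ȳ = 100.00 in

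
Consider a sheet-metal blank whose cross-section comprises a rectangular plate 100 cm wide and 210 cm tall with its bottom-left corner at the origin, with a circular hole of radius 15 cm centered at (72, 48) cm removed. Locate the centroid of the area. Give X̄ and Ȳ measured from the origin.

X̄ = 49.23 cm, Ȳ = 106.99 cm

plate: A = 100 × 210 = 21000.00, centroid at (50.00, 105.00).
hole: A = −π·15² = -706.86, centroid at (72.00, 48.00).
ΣA = 20293.14 cm²
ΣAX̄ = (21000.00)(50.00) + (-706.86)(72.00) = 999106.20 cm³
ΣAȲ = (21000.00)(105.00) + (-706.86)(48.00) = 2171070.80 cm³
X̄ = 999106.20 / 20293.14 = 49.23 cm
Ȳ = 2171070.80 / 20293.14 = 106.99 cm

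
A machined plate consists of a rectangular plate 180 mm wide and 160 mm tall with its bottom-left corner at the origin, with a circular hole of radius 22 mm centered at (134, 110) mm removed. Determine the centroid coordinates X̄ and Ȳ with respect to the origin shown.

plate: A = 180 × 160 = 28800.00, centroid at (90.00, 80.00).
hole: A = −π·22² = -1520.53, centroid at (134.00, 110.00).
ΣA = 27279.47 mm²
ΣAX̄ = (28800.00)(90.00) + (-1520.53)(134.00) = 2388248.87 mm³
ΣAȲ = (28800.00)(80.00) + (-1520.53)(110.00) = 2136741.61 mm³
X̄ = 2388248.87 / 27279.47 = 87.55 mm
Ȳ = 2136741.61 / 27279.47 = 78.33 mm

X̄ = 87.55 mm, Ȳ = 78.33 mm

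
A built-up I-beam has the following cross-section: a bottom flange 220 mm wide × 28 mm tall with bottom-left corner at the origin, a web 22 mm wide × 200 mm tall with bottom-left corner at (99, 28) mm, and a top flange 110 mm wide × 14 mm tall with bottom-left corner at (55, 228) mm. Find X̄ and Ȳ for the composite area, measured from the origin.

X̄ = 110.00 mm, Ȳ = 83.58 mm

bottom flange: A = 220 × 28 = 6160.00, centroid at (110.00, 14.00).
web: A = 22 × 200 = 4400.00, centroid at (110.00, 128.00).
top flange: A = 110 × 14 = 1540.00, centroid at (110.00, 235.00).
ΣA = 12100.00 mm²
ΣAX̄ = (6160.00)(110.00) + (4400.00)(110.00) + (1540.00)(110.00) = 1331000.00 mm³
ΣAȲ = (6160.00)(14.00) + (4400.00)(128.00) + (1540.00)(235.00) = 1011340.00 mm³
X̄ = 1331000.00 / 12100.00 = 110.00 mm
Ȳ = 1011340.00 / 12100.00 = 83.58 mm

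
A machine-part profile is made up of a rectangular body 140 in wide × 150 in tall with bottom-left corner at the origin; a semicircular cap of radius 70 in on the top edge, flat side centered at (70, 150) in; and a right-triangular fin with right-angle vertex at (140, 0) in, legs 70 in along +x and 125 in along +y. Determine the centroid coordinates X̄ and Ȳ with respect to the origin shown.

X̄ = 82.35 in, Ȳ = 94.96 in

rectangular body: A = 140 × 150 = 21000.00, centroid at (70.00, 75.00).
semicircular top: A = ½π·70² = 7696.90, centroid at (70.00, 179.71).
triangular fin: A = ½·70·125 = 4375.00, centroid at (163.33, 41.67).
ΣA = 33071.90 in², ΣAX̄ = 2723366.47 in³, ΣAȲ = 3140493.63 in³.
X̄ = 2723366.47/33071.90 = 82.35 in; Ȳ = 3140493.63/33071.90 = 94.96 in.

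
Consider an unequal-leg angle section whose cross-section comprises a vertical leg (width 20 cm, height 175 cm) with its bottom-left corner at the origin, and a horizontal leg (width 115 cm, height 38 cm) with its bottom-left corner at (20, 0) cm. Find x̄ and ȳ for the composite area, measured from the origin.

x̄ = 47.48 cm, ȳ = 49.46 cm

vertical leg: A = 20 × 175 = 3500.00, centroid at (10.00, 87.50).
horizontal leg: A = 115 × 38 = 4370.00, centroid at (77.50, 19.00).
ΣA = 7870.00 cm²
ΣAx̄ = (3500.00)(10.00) + (4370.00)(77.50) = 373675.00 cm³
ΣAȳ = (3500.00)(87.50) + (4370.00)(19.00) = 389280.00 cm³
x̄ = 373675.00 / 7870.00 = 47.48 cm
ȳ = 389280.00 / 7870.00 = 49.46 cm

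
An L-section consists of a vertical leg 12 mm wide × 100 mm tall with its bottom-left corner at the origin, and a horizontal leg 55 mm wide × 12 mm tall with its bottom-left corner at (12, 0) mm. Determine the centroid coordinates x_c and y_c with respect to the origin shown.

x_c = 17.89 mm, y_c = 34.39 mm

vertical leg: A = 12 × 100 = 1200.00, centroid at (6.00, 50.00).
horizontal leg: A = 55 × 12 = 660.00, centroid at (39.50, 6.00).
ΣA = 1860.00 mm²
ΣAx_c = (1200.00)(6.00) + (660.00)(39.50) = 33270.00 mm³
ΣAy_c = (1200.00)(50.00) + (660.00)(6.00) = 63960.00 mm³
x_c = 33270.00 / 1860.00 = 17.89 mm
y_c = 63960.00 / 1860.00 = 34.39 mm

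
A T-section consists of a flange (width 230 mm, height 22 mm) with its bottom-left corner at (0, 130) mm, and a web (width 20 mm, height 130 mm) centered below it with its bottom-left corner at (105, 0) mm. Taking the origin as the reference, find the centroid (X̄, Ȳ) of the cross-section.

X̄ = 115.00 mm, Ȳ = 115.20 mm

web: A = 20 × 130 = 2600.00, centroid at (115.00, 65.00).
flange: A = 230 × 22 = 5060.00, centroid at (115.00, 141.00).
ΣA = 7660.00 mm², ΣAX̄ = 880900.00 mm³, ΣAȲ = 882460.00 mm³.
X̄ = 880900.00/7660.00 = 115.00 mm; Ȳ = 882460.00/7660.00 = 115.20 mm.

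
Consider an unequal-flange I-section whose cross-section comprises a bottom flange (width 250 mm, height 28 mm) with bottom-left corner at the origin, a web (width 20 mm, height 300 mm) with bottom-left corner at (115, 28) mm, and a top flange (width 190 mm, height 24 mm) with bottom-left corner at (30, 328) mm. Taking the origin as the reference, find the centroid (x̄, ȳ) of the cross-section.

bottom flange: A = 250 × 28 = 7000.00, centroid at (125.00, 14.00).
web: A = 20 × 300 = 6000.00, centroid at (125.00, 178.00).
top flange: A = 190 × 24 = 4560.00, centroid at (125.00, 340.00).
ΣA = 17560.00 mm², ΣAx̄ = 2195000.00 mm³, ΣAȳ = 2716400.00 mm³.
x̄ = 2195000.00/17560.00 = 125.00 mm; ȳ = 2716400.00/17560.00 = 154.69 mm.

x̄ = 125.00 mm, ȳ = 154.69 mm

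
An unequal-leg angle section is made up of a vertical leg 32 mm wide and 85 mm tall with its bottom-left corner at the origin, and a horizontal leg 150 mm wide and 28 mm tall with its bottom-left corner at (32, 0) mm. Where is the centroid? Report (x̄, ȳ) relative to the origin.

vertical leg: A = 32 × 85 = 2720.00, centroid at (16.00, 42.50).
horizontal leg: A = 150 × 28 = 4200.00, centroid at (107.00, 14.00).
ΣA = 6920.00 mm²
ΣAx̄ = (2720.00)(16.00) + (4200.00)(107.00) = 492920.00 mm³
ΣAȳ = (2720.00)(42.50) + (4200.00)(14.00) = 174400.00 mm³
x̄ = 492920.00 / 6920.00 = 71.23 mm
ȳ = 174400.00 / 6920.00 = 25.20 mm

x̄ = 71.23 mm, ȳ = 25.20 mm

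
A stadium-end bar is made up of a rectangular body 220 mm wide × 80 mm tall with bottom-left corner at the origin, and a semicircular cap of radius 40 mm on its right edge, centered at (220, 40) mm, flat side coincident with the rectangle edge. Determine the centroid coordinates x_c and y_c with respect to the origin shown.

x_c = 125.87 mm, y_c = 40.00 mm

Part | A | x̄ᵢ | ȳᵢ | A·x̄ᵢ | A·ȳᵢ
rectangular body | 17600.00 | 110.00 | 40.00 | 1936000.00 | 704000.00
semicircular end | 2513.27 | 236.98 | 40.00 | 595586.97 | 100530.96
Σ | 20113.27 |  |  | 2531586.97 | 804530.96
x_c = 2531586.97 / 20113.27 = 125.87 mm
y_c = 804530.96 / 20113.27 = 40.00 mm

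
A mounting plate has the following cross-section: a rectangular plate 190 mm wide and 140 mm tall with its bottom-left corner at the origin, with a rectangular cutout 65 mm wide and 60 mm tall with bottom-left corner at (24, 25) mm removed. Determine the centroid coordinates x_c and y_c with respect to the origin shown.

x_c = 101.61 mm, y_c = 72.58 mm

Part | A | x̄ᵢ | ȳᵢ | A·x̄ᵢ | A·ȳᵢ
plate | 26600.00 | 95.00 | 70.00 | 2527000.00 | 1862000.00
hole | -3900.00 | 56.50 | 55.00 | -220350.00 | -214500.00
Σ | 22700.00 |  |  | 2306650.00 | 1647500.00
x_c = 2306650.00 / 22700.00 = 101.61 mm
y_c = 1647500.00 / 22700.00 = 72.58 mm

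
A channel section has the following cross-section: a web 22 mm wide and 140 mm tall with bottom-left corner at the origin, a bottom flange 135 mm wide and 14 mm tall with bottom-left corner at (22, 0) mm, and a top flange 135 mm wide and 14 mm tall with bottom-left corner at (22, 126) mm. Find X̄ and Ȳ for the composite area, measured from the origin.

X̄ = 54.26 mm, Ȳ = 70.00 mm

web: A = 22 × 140 = 3080.00, centroid at (11.00, 70.00).
bottom flange: A = 135 × 14 = 1890.00, centroid at (89.50, 7.00).
top flange: A = 135 × 14 = 1890.00, centroid at (89.50, 133.00).
ΣA = 6860.00 mm²
ΣAX̄ = (3080.00)(11.00) + (1890.00)(89.50) + (1890.00)(89.50) = 372190.00 mm³
ΣAȲ = (3080.00)(70.00) + (1890.00)(7.00) + (1890.00)(133.00) = 480200.00 mm³
X̄ = 372190.00 / 6860.00 = 54.26 mm
Ȳ = 480200.00 / 6860.00 = 70.00 mm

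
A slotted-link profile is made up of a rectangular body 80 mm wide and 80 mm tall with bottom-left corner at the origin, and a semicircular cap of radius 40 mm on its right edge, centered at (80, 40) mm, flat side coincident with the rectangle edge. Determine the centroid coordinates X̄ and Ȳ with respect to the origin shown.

X̄ = 56.07 mm, Ȳ = 40.00 mm

Part | A | x̄ᵢ | ȳᵢ | A·x̄ᵢ | A·ȳᵢ
rectangular body | 6400.00 | 40.00 | 40.00 | 256000.00 | 256000.00
semicircular end | 2513.27 | 96.98 | 40.00 | 243728.60 | 100530.96
Σ | 8913.27 |  |  | 499728.60 | 356530.96
X̄ = 499728.60 / 8913.27 = 56.07 mm
Ȳ = 356530.96 / 8913.27 = 40.00 mm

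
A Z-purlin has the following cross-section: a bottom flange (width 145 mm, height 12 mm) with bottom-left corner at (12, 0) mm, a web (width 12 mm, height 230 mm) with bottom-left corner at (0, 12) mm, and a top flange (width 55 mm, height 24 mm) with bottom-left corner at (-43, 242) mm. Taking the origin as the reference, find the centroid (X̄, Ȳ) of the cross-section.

bottom flange: A = 145 × 12 = 1740.00, centroid at (84.50, 6.00).
web: A = 12 × 230 = 2760.00, centroid at (6.00, 127.00).
top flange: A = 55 × 24 = 1320.00, centroid at (-15.50, 254.00).
ΣA = 5820.00 mm²
ΣAX̄ = (1740.00)(84.50) + (2760.00)(6.00) + (1320.00)(-15.50) = 143130.00 mm³
ΣAȲ = (1740.00)(6.00) + (2760.00)(127.00) + (1320.00)(254.00) = 696240.00 mm³
X̄ = 143130.00 / 5820.00 = 24.59 mm
Ȳ = 696240.00 / 5820.00 = 119.63 mm

X̄ = 24.59 mm, Ȳ = 119.63 mm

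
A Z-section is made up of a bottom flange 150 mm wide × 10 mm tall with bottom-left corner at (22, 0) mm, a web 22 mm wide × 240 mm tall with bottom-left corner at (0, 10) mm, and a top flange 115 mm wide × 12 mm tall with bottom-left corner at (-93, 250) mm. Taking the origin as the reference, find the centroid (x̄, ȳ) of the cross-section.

x̄ = 18.94 mm, ȳ = 128.33 mm

bottom flange: A = 150 × 10 = 1500.00, centroid at (97.00, 5.00).
web: A = 22 × 240 = 5280.00, centroid at (11.00, 130.00).
top flange: A = 115 × 12 = 1380.00, centroid at (-35.50, 256.00).
ΣA = 8160.00 mm²
ΣAx̄ = (1500.00)(97.00) + (5280.00)(11.00) + (1380.00)(-35.50) = 154590.00 mm³
ΣAȳ = (1500.00)(5.00) + (5280.00)(130.00) + (1380.00)(256.00) = 1047180.00 mm³
x̄ = 154590.00 / 8160.00 = 18.94 mm
ȳ = 1047180.00 / 8160.00 = 128.33 mm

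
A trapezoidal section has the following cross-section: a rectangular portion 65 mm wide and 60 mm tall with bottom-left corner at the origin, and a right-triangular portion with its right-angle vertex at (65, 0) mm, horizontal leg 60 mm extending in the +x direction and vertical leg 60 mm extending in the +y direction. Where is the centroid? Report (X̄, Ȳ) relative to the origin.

X̄ = 49.08 mm, Ȳ = 26.84 mm

Part | A | x̄ᵢ | ȳᵢ | A·x̄ᵢ | A·ȳᵢ
rectangular portion | 3900.00 | 32.50 | 30.00 | 126750.00 | 117000.00
triangular portion | 1800.00 | 85.00 | 20.00 | 153000.00 | 36000.00
Σ | 5700.00 |  |  | 279750.00 | 153000.00
X̄ = 279750.00 / 5700.00 = 49.08 mm
Ȳ = 153000.00 / 5700.00 = 26.84 mm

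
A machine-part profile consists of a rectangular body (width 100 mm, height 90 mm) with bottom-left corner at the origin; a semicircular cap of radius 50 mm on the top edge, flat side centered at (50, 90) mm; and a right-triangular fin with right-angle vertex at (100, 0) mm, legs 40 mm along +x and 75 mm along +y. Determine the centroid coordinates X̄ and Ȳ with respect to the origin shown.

rectangular body: A = 100 × 90 = 9000.00, centroid at (50.00, 45.00).
semicircular top: A = ½π·50² = 3926.99, centroid at (50.00, 111.22).
triangular fin: A = ½·40·75 = 1500.00, centroid at (113.33, 25.00).
ΣA = 14426.99 mm²
ΣAX̄ = (9000.00)(50.00) + (3926.99)(50.00) + (1500.00)(113.33) = 816349.54 mm³
ΣAȲ = (9000.00)(45.00) + (3926.99)(111.22) + (1500.00)(25.00) = 879262.51 mm³
X̄ = 816349.54 / 14426.99 = 56.58 mm
Ȳ = 879262.51 / 14426.99 = 60.95 mm

X̄ = 56.58 mm, Ȳ = 60.95 mm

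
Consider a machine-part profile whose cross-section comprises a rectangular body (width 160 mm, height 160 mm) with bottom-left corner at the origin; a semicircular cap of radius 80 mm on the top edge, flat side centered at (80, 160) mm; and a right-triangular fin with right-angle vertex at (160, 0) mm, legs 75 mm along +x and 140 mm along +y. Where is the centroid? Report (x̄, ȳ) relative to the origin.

rectangular body: A = 160 × 160 = 25600.00, centroid at (80.00, 80.00).
semicircular top: A = ½π·80² = 10053.10, centroid at (80.00, 193.95).
triangular fin: A = ½·75·140 = 5250.00, centroid at (185.00, 46.67).
ΣA = 40903.10 mm², ΣAx̄ = 3823497.72 mm³, ΣAȳ = 4242828.77 mm³.
x̄ = 3823497.72/40903.10 = 93.48 mm; ȳ = 4242828.77/40903.10 = 103.73 mm.

x̄ = 93.48 mm, ȳ = 103.73 mm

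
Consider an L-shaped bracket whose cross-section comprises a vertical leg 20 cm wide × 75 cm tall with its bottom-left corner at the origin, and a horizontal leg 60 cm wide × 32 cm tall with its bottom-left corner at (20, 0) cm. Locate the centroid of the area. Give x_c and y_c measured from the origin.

Part | A | x̄ᵢ | ȳᵢ | A·x̄ᵢ | A·ȳᵢ
vertical leg | 1500.00 | 10.00 | 37.50 | 15000.00 | 56250.00
horizontal leg | 1920.00 | 50.00 | 16.00 | 96000.00 | 30720.00
Σ | 3420.00 |  |  | 111000.00 | 86970.00
x_c = 111000.00 / 3420.00 = 32.46 cm
y_c = 86970.00 / 3420.00 = 25.43 cm

x_c = 32.46 cm, y_c = 25.43 cm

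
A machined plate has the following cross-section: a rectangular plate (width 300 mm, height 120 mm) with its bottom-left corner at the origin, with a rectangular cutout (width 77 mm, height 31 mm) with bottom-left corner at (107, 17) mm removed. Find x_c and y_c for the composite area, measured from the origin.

plate: A = 300 × 120 = 36000.00, centroid at (150.00, 60.00).
hole: A = −(77 × 31) = -2387.00, centroid at (145.50, 32.50).
ΣA = 33613.00 mm²
ΣAx_c = (36000.00)(150.00) + (-2387.00)(145.50) = 5052691.50 mm³
ΣAy_c = (36000.00)(60.00) + (-2387.00)(32.50) = 2082422.50 mm³
x_c = 5052691.50 / 33613.00 = 150.32 mm
y_c = 2082422.50 / 33613.00 = 61.95 mm

x_c = 150.32 mm, y_c = 61.95 mm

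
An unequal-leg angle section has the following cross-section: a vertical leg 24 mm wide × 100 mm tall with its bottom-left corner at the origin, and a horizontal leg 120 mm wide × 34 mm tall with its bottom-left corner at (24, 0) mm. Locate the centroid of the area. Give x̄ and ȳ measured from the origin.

x̄ = 57.33 mm, ȳ = 29.22 mm

Part | A | x̄ᵢ | ȳᵢ | A·x̄ᵢ | A·ȳᵢ
vertical leg | 2400.00 | 12.00 | 50.00 | 28800.00 | 120000.00
horizontal leg | 4080.00 | 84.00 | 17.00 | 342720.00 | 69360.00
Σ | 6480.00 |  |  | 371520.00 | 189360.00
x̄ = 371520.00 / 6480.00 = 57.33 mm
ȳ = 189360.00 / 6480.00 = 29.22 mm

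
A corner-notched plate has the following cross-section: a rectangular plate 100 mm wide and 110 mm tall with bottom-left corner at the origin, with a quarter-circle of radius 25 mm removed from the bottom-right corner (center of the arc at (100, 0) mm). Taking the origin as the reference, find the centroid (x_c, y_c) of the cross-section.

plate: A = 100 × 110 = 11000.00, centroid at (50.00, 55.00).
removed quarter-circle: A = −¼π·25² = -490.87, centroid at (89.39, 10.61).
ΣA = 10509.13 mm², ΣAx_c = 506120.95 mm³, ΣAy_c = 599791.67 mm³.
x_c = 506120.95/10509.13 = 48.16 mm; y_c = 599791.67/10509.13 = 57.07 mm.

x_c = 48.16 mm, y_c = 57.07 mm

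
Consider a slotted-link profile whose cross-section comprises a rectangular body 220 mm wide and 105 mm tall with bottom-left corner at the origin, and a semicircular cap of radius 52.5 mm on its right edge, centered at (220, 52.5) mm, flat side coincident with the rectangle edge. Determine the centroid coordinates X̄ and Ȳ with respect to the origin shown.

X̄ = 130.88 mm, Ȳ = 52.50 mm

rectangular body: A = 220 × 105 = 23100.00, centroid at (110.00, 52.50).
semicircular end: A = ½π·52.5² = 4329.51, centroid at (242.28, 52.50).
ΣA = 27429.51 mm²
ΣAX̄ = (23100.00)(110.00) + (4329.51)(242.28) = 3589960.37 mm³
ΣAȲ = (23100.00)(52.50) + (4329.51)(52.50) = 1440049.14 mm³
X̄ = 3589960.37 / 27429.51 = 130.88 mm
Ȳ = 1440049.14 / 27429.51 = 52.50 mm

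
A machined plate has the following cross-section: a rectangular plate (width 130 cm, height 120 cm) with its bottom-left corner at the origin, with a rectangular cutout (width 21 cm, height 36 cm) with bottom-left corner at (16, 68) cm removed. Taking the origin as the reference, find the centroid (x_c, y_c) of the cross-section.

plate: A = 130 × 120 = 15600.00, centroid at (65.00, 60.00).
hole: A = −(21 × 36) = -756.00, centroid at (26.50, 86.00).
ΣA = 14844.00 cm², ΣAx_c = 993966.00 cm³, ΣAy_c = 870984.00 cm³.
x_c = 993966.00/14844.00 = 66.96 cm; y_c = 870984.00/14844.00 = 58.68 cm.

x_c = 66.96 cm, y_c = 58.68 cm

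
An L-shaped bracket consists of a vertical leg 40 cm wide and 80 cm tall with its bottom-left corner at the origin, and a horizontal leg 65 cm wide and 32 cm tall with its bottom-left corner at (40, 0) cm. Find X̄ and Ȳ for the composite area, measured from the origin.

Part | A | x̄ᵢ | ȳᵢ | A·x̄ᵢ | A·ȳᵢ
vertical leg | 3200.00 | 20.00 | 40.00 | 64000.00 | 128000.00
horizontal leg | 2080.00 | 72.50 | 16.00 | 150800.00 | 33280.00
Σ | 5280.00 |  |  | 214800.00 | 161280.00
X̄ = 214800.00 / 5280.00 = 40.68 cm
Ȳ = 161280.00 / 5280.00 = 30.55 cm

X̄ = 40.68 cm, Ȳ = 30.55 cm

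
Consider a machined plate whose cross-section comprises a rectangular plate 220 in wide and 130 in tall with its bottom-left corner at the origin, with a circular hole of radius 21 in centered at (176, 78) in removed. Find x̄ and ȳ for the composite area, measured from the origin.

plate: A = 220 × 130 = 28600.00, centroid at (110.00, 65.00).
hole: A = −π·21² = -1385.44, centroid at (176.00, 78.00).
ΣA = 27214.56 in²
ΣAx̄ = (28600.00)(110.00) + (-1385.44)(176.00) = 2902162.14 in³
ΣAȳ = (28600.00)(65.00) + (-1385.44)(78.00) = 1750935.50 in³
x̄ = 2902162.14 / 27214.56 = 106.64 in
ȳ = 1750935.50 / 27214.56 = 64.34 in

x̄ = 106.64 in, ȳ = 64.34 in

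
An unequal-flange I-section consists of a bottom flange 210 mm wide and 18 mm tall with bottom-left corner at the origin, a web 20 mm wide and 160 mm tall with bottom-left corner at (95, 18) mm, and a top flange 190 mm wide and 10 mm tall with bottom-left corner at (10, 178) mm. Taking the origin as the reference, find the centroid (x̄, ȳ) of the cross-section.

x̄ = 105.00 mm, ȳ = 78.30 mm

bottom flange: A = 210 × 18 = 3780.00, centroid at (105.00, 9.00).
web: A = 20 × 160 = 3200.00, centroid at (105.00, 98.00).
top flange: A = 190 × 10 = 1900.00, centroid at (105.00, 183.00).
ΣA = 8880.00 mm²
ΣAx̄ = (3780.00)(105.00) + (3200.00)(105.00) + (1900.00)(105.00) = 932400.00 mm³
ΣAȳ = (3780.00)(9.00) + (3200.00)(98.00) + (1900.00)(183.00) = 695320.00 mm³
x̄ = 932400.00 / 8880.00 = 105.00 mm
ȳ = 695320.00 / 8880.00 = 78.30 mm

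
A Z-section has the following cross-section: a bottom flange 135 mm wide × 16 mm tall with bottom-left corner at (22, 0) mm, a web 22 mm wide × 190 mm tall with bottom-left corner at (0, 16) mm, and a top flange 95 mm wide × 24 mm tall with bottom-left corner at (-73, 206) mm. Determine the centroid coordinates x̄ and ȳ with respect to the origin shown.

x̄ = 21.02 mm, ȳ = 113.49 mm

Part | A | x̄ᵢ | ȳᵢ | A·x̄ᵢ | A·ȳᵢ
bottom flange | 2160.00 | 89.50 | 8.00 | 193320.00 | 17280.00
web | 4180.00 | 11.00 | 111.00 | 45980.00 | 463980.00
top flange | 2280.00 | -25.50 | 218.00 | -58140.00 | 497040.00
Σ | 8620.00 |  |  | 181160.00 | 978300.00
x̄ = 181160.00 / 8620.00 = 21.02 mm
ȳ = 978300.00 / 8620.00 = 113.49 mm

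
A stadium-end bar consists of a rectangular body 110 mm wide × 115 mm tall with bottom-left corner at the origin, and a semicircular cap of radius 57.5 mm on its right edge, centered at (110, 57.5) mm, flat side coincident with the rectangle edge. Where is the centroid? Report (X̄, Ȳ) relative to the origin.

rectangular body: A = 110 × 115 = 12650.00, centroid at (55.00, 57.50).
semicircular end: A = ½π·57.5² = 5193.45, centroid at (134.40, 57.50).
ΣA = 17843.45 mm²
ΣAX̄ = (12650.00)(55.00) + (5193.45)(134.40) = 1393768.57 mm³
ΣAȲ = (12650.00)(57.50) + (5193.45)(57.50) = 1025998.11 mm³
X̄ = 1393768.57 / 17843.45 = 78.11 mm
Ȳ = 1025998.11 / 17843.45 = 57.50 mm

X̄ = 78.11 mm, Ȳ = 57.50 mm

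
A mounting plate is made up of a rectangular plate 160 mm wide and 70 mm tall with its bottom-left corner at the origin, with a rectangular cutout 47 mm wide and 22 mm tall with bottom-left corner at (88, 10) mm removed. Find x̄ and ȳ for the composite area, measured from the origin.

plate: A = 160 × 70 = 11200.00, centroid at (80.00, 35.00).
hole: A = −(47 × 22) = -1034.00, centroid at (111.50, 21.00).
ΣA = 10166.00 mm², ΣAx̄ = 780709.00 mm³, ΣAȳ = 370286.00 mm³.
x̄ = 780709.00/10166.00 = 76.80 mm; ȳ = 370286.00/10166.00 = 36.42 mm.

x̄ = 76.80 mm, ȳ = 36.42 mm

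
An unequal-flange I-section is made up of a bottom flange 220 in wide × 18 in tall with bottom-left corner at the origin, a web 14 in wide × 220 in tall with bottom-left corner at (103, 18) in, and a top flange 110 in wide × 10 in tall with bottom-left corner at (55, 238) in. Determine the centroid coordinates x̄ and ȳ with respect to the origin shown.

bottom flange: A = 220 × 18 = 3960.00, centroid at (110.00, 9.00).
web: A = 14 × 220 = 3080.00, centroid at (110.00, 128.00).
top flange: A = 110 × 10 = 1100.00, centroid at (110.00, 243.00).
ΣA = 8140.00 in²
ΣAx̄ = (3960.00)(110.00) + (3080.00)(110.00) + (1100.00)(110.00) = 895400.00 in³
ΣAȳ = (3960.00)(9.00) + (3080.00)(128.00) + (1100.00)(243.00) = 697180.00 in³
x̄ = 895400.00 / 8140.00 = 110.00 in
ȳ = 697180.00 / 8140.00 = 85.65 in

x̄ = 110.00 in, ȳ = 85.65 in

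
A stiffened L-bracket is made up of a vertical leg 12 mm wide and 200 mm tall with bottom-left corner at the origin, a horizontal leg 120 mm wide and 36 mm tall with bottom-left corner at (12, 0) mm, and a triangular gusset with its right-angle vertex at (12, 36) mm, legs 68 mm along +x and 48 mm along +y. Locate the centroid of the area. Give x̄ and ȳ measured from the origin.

x̄ = 45.74 mm, ȳ = 48.21 mm

Part | A | x̄ᵢ | ȳᵢ | A·x̄ᵢ | A·ȳᵢ
vertical leg | 2400.00 | 6.00 | 100.00 | 14400.00 | 240000.00
horizontal leg | 4320.00 | 72.00 | 18.00 | 311040.00 | 77760.00
gusset | 1632.00 | 34.67 | 52.00 | 56576.00 | 84864.00
Σ | 8352.00 |  |  | 382016.00 | 402624.00
x̄ = 382016.00 / 8352.00 = 45.74 mm
ȳ = 402624.00 / 8352.00 = 48.21 mm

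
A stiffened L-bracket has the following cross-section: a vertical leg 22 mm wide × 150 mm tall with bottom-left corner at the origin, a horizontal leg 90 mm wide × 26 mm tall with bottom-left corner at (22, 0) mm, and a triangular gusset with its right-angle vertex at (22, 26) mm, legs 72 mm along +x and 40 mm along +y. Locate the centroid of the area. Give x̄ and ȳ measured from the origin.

vertical leg: A = 22 × 150 = 3300.00, centroid at (11.00, 75.00).
horizontal leg: A = 90 × 26 = 2340.00, centroid at (67.00, 13.00).
gusset: A = ½·72·40 = 1440.00, centroid at (46.00, 39.33).
ΣA = 7080.00 mm², ΣAx̄ = 259320.00 mm³, ΣAȳ = 334560.00 mm³.
x̄ = 259320.00/7080.00 = 36.63 mm; ȳ = 334560.00/7080.00 = 47.25 mm.

x̄ = 36.63 mm, ȳ = 47.25 mm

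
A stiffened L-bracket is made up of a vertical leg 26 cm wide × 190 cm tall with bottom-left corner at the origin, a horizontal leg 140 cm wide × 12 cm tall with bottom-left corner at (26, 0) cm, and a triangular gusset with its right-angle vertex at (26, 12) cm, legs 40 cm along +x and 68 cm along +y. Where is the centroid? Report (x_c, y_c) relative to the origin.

Part | A | x̄ᵢ | ȳᵢ | A·x̄ᵢ | A·ȳᵢ
vertical leg | 4940.00 | 13.00 | 95.00 | 64220.00 | 469300.00
horizontal leg | 1680.00 | 96.00 | 6.00 | 161280.00 | 10080.00
gusset | 1360.00 | 39.33 | 34.67 | 53493.33 | 47146.67
Σ | 7980.00 |  |  | 278993.33 | 526526.67
x_c = 278993.33 / 7980.00 = 34.96 cm
y_c = 526526.67 / 7980.00 = 65.98 cm

x_c = 34.96 cm, y_c = 65.98 cm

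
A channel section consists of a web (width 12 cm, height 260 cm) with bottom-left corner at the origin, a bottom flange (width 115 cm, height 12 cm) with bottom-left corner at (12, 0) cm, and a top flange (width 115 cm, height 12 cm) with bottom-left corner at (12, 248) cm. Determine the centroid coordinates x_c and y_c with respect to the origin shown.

web: A = 12 × 260 = 3120.00, centroid at (6.00, 130.00).
bottom flange: A = 115 × 12 = 1380.00, centroid at (69.50, 6.00).
top flange: A = 115 × 12 = 1380.00, centroid at (69.50, 254.00).
ΣA = 5880.00 cm²
ΣAx_c = (3120.00)(6.00) + (1380.00)(69.50) + (1380.00)(69.50) = 210540.00 cm³
ΣAy_c = (3120.00)(130.00) + (1380.00)(6.00) + (1380.00)(254.00) = 764400.00 cm³
x_c = 210540.00 / 5880.00 = 35.81 cm
y_c = 764400.00 / 5880.00 = 130.00 cm

x_c = 35.81 cm, y_c = 130.00 cm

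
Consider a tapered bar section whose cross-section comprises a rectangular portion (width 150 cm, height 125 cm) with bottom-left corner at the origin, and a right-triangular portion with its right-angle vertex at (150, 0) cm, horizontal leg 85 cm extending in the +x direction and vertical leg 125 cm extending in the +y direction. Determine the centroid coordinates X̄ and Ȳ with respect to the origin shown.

rectangular portion: A = 150 × 125 = 18750.00, centroid at (75.00, 62.50).
triangular portion: A = ½·85·125 = 5312.50, centroid at (178.33, 41.67).
ΣA = 24062.50 cm²
ΣAX̄ = (18750.00)(75.00) + (5312.50)(178.33) = 2353645.83 cm³
ΣAȲ = (18750.00)(62.50) + (5312.50)(41.67) = 1393229.17 cm³
X̄ = 2353645.83 / 24062.50 = 97.81 cm
Ȳ = 1393229.17 / 24062.50 = 57.90 cm

X̄ = 97.81 cm, Ȳ = 57.90 cm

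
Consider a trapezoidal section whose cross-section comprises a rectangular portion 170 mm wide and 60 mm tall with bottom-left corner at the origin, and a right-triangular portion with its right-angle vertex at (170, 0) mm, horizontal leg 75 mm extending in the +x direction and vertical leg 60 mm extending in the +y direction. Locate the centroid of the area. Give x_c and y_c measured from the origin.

x_c = 104.88 mm, y_c = 28.19 mm

rectangular portion: A = 170 × 60 = 10200.00, centroid at (85.00, 30.00).
triangular portion: A = ½·75·60 = 2250.00, centroid at (195.00, 20.00).
ΣA = 12450.00 mm²
ΣAx_c = (10200.00)(85.00) + (2250.00)(195.00) = 1305750.00 mm³
ΣAy_c = (10200.00)(30.00) + (2250.00)(20.00) = 351000.00 mm³
x_c = 1305750.00 / 12450.00 = 104.88 mm
y_c = 351000.00 / 12450.00 = 28.19 mm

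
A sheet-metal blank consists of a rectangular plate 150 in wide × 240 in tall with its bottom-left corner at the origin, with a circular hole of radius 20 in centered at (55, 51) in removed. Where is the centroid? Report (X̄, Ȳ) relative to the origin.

X̄ = 75.72 in, Ȳ = 122.50 in

plate: A = 150 × 240 = 36000.00, centroid at (75.00, 120.00).
hole: A = −π·20² = -1256.64, centroid at (55.00, 51.00).
ΣA = 34743.36 in²
ΣAX̄ = (36000.00)(75.00) + (-1256.64)(55.00) = 2630884.96 in³
ΣAȲ = (36000.00)(120.00) + (-1256.64)(51.00) = 4255911.51 in³
X̄ = 2630884.96 / 34743.36 = 75.72 in
Ȳ = 4255911.51 / 34743.36 = 122.50 in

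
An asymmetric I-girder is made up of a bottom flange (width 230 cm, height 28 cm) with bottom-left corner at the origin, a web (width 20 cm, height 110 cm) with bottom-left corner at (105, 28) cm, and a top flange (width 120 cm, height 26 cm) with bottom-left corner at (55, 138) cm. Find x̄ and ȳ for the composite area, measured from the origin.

bottom flange: A = 230 × 28 = 6440.00, centroid at (115.00, 14.00).
web: A = 20 × 110 = 2200.00, centroid at (115.00, 83.00).
top flange: A = 120 × 26 = 3120.00, centroid at (115.00, 151.00).
ΣA = 11760.00 cm², ΣAx̄ = 1352400.00 cm³, ΣAȳ = 743880.00 cm³.
x̄ = 1352400.00/11760.00 = 115.00 cm; ȳ = 743880.00/11760.00 = 63.26 cm.

x̄ = 115.00 cm, ȳ = 63.26 cm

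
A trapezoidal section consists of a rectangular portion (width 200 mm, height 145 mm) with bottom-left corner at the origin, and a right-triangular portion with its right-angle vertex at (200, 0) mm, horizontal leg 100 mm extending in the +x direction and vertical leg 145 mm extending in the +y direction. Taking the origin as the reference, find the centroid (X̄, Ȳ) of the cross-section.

X̄ = 126.67 mm, Ȳ = 67.67 mm

Part | A | x̄ᵢ | ȳᵢ | A·x̄ᵢ | A·ȳᵢ
rectangular portion | 29000.00 | 100.00 | 72.50 | 2900000.00 | 2102500.00
triangular portion | 7250.00 | 233.33 | 48.33 | 1691666.67 | 350416.67
Σ | 36250.00 |  |  | 4591666.67 | 2452916.67
X̄ = 4591666.67 / 36250.00 = 126.67 mm
Ȳ = 2452916.67 / 36250.00 = 67.67 mm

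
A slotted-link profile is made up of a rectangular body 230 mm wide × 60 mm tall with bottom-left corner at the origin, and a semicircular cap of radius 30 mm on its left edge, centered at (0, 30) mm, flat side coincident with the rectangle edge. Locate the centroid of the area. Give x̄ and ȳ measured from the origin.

rectangular body: A = 230 × 60 = 13800.00, centroid at (115.00, 30.00).
semicircular end: A = ½π·30² = 1413.72, centroid at (-12.73, 30.00).
ΣA = 15213.72 mm², ΣAx̄ = 1569000.00 mm³, ΣAȳ = 456411.50 mm³.
x̄ = 1569000.00/15213.72 = 103.13 mm; ȳ = 456411.50/15213.72 = 30.00 mm.

x̄ = 103.13 mm, ȳ = 30.00 mm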